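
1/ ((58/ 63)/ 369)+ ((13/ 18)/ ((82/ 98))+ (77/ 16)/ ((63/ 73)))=23242565/ 57072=407.25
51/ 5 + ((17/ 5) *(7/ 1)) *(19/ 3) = 2414/ 15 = 160.93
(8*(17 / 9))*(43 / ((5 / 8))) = 46784 / 45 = 1039.64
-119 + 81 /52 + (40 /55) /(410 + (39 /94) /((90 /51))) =-25904470877 /220575212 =-117.44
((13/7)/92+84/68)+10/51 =47675/32844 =1.45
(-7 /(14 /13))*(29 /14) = -377 /28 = -13.46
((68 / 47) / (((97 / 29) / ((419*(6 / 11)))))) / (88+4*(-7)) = 413134 / 250745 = 1.65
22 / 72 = 11 / 36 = 0.31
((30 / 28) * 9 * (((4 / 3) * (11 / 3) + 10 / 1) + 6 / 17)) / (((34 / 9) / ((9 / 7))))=708345 / 14161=50.02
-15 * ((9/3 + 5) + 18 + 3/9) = -395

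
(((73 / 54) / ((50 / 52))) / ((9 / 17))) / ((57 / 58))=935714 / 346275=2.70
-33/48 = -11/16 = -0.69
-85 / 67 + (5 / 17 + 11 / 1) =11419 / 1139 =10.03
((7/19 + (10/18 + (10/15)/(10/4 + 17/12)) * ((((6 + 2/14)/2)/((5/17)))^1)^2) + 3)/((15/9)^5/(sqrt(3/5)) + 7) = -63961493237379/25096466042200 + 10967334231375 * sqrt(15)/7027010491816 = 3.50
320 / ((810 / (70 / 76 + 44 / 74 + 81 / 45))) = 372944 / 284715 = 1.31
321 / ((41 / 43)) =13803 / 41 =336.66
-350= -350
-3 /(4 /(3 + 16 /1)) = -57 /4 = -14.25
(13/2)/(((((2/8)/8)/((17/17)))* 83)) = 208/83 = 2.51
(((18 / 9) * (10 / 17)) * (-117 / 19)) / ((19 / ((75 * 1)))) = -175500 / 6137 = -28.60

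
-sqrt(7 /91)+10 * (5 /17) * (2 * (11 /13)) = 1100 /221-sqrt(13) /13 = 4.70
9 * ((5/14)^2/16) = 225/3136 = 0.07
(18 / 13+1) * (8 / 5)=248 / 65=3.82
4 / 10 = 0.40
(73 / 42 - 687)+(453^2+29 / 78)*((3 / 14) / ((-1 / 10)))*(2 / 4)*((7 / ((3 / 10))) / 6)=-2803352843 / 3276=-855724.31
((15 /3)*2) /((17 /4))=40 /17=2.35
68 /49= 1.39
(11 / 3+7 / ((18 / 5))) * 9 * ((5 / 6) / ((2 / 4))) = 505 / 6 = 84.17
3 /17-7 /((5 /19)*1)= -2246 /85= -26.42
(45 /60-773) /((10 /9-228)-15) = 27801 /8708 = 3.19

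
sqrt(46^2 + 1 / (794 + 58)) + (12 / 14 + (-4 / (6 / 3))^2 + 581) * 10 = sqrt(384003429) / 426 + 41010 / 7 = 5904.57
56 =56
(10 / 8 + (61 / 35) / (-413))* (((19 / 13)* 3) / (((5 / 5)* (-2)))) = -4105767 / 1503320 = -2.73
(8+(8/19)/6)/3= 460/171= 2.69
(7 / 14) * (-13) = -13 / 2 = -6.50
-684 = -684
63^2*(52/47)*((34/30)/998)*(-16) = -9356256/117265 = -79.79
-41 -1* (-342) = 301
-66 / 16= -33 / 8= -4.12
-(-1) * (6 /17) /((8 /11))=33 /68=0.49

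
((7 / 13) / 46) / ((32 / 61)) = 427 / 19136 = 0.02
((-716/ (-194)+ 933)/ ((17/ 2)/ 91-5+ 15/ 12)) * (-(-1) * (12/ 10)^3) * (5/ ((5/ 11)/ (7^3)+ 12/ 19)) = -46555479970272/ 13312985675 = -3497.00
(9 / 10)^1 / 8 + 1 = 89 / 80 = 1.11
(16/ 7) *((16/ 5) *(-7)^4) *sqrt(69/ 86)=43904 *sqrt(5934)/ 215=15730.39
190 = 190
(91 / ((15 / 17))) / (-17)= -91 / 15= -6.07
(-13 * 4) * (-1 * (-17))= -884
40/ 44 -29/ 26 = -59/ 286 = -0.21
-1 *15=-15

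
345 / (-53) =-345 / 53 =-6.51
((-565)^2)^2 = 101904600625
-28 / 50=-14 / 25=-0.56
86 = 86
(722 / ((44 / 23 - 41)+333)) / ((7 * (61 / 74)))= 307211 / 721630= 0.43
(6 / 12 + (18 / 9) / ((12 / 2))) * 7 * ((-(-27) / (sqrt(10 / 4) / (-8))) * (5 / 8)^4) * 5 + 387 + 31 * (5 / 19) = -212.82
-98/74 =-49/37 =-1.32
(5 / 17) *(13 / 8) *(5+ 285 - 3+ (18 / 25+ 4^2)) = 98709 / 680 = 145.16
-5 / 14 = -0.36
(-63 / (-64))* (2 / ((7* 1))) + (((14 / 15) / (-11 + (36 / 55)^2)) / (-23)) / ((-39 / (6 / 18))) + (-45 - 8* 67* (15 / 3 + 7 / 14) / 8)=-3413735464181 / 8261326944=-413.22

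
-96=-96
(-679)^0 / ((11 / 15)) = 15 / 11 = 1.36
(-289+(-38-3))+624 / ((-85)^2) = -2383626 / 7225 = -329.91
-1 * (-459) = 459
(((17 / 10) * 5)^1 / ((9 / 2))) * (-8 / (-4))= 34 / 9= 3.78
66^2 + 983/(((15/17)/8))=199028/15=13268.53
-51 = -51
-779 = -779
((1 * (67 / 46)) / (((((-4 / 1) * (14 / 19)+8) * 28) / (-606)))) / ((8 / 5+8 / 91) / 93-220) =259074595 / 9134772736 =0.03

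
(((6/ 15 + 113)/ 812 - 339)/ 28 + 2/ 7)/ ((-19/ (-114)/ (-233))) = 16519.38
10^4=10000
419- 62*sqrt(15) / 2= 298.94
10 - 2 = 8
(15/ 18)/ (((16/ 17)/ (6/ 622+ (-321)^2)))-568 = 451155147/ 4976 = 90666.23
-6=-6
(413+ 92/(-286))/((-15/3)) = -59013/715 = -82.54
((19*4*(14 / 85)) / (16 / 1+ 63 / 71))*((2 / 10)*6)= 453264 / 509575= 0.89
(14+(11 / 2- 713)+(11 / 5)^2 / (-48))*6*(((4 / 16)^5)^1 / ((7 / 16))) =-118903 / 12800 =-9.29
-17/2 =-8.50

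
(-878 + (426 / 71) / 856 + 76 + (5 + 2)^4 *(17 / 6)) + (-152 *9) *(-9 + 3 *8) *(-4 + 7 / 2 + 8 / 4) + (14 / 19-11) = -604762759 / 24396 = -24789.42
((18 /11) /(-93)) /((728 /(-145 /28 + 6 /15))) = 0.00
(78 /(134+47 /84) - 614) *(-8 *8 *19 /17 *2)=87755.19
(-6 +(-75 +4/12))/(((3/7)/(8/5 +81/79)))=-1756678/3555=-494.14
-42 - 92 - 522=-656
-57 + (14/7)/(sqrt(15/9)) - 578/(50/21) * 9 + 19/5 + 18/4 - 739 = -148627/50 + 2 * sqrt(15)/5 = -2970.99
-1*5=-5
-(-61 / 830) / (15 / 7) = 427 / 12450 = 0.03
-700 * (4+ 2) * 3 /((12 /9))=-9450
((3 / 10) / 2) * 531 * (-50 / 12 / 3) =-885 / 8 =-110.62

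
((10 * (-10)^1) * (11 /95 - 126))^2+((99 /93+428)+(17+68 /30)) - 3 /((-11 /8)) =292615007205014 /1846515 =158468795.11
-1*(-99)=99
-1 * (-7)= 7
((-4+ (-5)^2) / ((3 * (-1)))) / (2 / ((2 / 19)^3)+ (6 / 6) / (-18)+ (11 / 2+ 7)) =-252 / 62179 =-0.00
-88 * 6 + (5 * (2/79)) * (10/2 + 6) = -41602/79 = -526.61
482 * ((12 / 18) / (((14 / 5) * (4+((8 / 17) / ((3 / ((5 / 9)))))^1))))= 184365 / 6566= 28.08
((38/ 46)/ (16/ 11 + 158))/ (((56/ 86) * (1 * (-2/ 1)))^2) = 0.00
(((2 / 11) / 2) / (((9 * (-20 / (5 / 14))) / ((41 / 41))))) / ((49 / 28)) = -1 / 9702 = -0.00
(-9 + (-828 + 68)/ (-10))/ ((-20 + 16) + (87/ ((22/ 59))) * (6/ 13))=9581/ 14827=0.65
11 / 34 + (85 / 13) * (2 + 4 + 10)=46383 / 442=104.94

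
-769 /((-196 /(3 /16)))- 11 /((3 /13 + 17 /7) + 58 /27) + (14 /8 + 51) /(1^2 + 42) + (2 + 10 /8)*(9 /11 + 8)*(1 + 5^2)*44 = 13055456940585 /398206144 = 32785.67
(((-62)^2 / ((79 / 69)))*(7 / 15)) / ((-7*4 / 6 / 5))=-132618 / 79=-1678.71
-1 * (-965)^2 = -931225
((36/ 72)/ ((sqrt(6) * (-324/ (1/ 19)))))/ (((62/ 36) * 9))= -sqrt(6)/ 1145016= -0.00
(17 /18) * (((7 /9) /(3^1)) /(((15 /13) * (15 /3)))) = 1547 /36450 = 0.04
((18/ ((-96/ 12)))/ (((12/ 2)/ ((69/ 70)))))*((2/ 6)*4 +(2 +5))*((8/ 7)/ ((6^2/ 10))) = -575/ 588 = -0.98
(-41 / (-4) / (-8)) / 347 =-41 / 11104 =-0.00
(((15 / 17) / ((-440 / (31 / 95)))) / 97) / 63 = -31 / 289498440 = -0.00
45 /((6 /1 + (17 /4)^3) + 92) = 576 /2237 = 0.26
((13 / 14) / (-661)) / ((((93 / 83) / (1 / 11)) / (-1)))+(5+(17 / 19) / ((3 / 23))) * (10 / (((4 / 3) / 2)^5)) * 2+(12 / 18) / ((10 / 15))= 162079445422 / 89934999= 1802.18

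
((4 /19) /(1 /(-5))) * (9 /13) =-180 /247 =-0.73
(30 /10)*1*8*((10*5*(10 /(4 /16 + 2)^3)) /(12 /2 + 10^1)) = 65.84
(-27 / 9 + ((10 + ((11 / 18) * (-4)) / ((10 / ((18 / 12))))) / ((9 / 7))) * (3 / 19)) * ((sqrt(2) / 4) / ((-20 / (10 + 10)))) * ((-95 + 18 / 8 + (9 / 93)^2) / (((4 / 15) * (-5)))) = 221525993 * sqrt(2) / 7011456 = 44.68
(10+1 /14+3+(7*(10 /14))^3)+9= 2059 /14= 147.07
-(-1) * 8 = 8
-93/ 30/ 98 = -31/ 980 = -0.03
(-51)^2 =2601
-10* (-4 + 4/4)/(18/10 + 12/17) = 850/71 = 11.97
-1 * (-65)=65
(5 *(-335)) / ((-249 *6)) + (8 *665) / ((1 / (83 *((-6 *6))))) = -15896158.88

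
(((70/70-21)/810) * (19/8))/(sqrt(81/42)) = -19 * sqrt(42)/2916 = -0.04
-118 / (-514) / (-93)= -59 / 23901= -0.00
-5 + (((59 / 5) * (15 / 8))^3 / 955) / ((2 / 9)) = 45017497 / 977920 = 46.03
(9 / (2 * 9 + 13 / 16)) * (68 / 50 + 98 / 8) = 48996 / 7525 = 6.51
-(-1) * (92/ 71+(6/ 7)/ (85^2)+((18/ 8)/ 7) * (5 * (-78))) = -127280639/ 1025950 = -124.06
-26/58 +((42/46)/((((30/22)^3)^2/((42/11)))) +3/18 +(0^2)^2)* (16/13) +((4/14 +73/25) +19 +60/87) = 1791398715629/76819640625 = 23.32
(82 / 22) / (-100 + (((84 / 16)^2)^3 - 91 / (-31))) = 0.00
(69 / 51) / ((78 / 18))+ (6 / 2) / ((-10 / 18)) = -5622 / 1105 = -5.09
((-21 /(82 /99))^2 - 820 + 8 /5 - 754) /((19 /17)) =-531299011 /638780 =-831.74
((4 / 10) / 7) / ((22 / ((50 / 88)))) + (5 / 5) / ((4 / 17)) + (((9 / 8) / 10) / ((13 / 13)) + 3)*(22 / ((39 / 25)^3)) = 2986217459 / 133981848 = 22.29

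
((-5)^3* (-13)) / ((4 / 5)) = 8125 / 4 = 2031.25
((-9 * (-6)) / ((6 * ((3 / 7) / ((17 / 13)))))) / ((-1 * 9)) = -119 / 39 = -3.05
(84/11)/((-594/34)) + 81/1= 87733/1089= 80.56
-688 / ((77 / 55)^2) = -17200 / 49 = -351.02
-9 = -9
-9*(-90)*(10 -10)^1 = 0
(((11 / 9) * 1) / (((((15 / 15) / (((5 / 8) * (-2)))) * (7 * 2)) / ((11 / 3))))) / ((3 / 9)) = -605 / 504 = -1.20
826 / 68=413 / 34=12.15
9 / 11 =0.82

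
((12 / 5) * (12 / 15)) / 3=16 / 25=0.64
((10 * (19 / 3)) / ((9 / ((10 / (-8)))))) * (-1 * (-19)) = -167.13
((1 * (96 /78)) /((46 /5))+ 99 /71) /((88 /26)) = 32441 /71852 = 0.45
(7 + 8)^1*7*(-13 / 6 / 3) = -455 / 6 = -75.83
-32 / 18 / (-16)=1 / 9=0.11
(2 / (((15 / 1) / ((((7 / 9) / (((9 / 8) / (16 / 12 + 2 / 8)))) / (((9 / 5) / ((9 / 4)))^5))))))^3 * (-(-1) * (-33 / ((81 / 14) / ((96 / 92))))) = -44226818603515625 / 84091644121448448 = -0.53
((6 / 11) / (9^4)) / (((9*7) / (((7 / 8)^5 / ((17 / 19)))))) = 45619 / 60304932864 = 0.00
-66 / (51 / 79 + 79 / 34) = -16116 / 725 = -22.23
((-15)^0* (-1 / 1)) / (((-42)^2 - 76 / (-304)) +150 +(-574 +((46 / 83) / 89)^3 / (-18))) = -14511315945708 / 19448791196040475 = -0.00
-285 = -285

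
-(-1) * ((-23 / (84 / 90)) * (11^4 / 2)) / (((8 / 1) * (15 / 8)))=-336743 / 28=-12026.54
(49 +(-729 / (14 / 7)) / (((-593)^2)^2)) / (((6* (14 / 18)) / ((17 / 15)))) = 206012593976473 / 17311982688140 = 11.90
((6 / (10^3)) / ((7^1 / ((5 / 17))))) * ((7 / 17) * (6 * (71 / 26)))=639 / 375700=0.00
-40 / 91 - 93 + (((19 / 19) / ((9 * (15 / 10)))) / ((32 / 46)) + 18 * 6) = 14.67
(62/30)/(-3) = -31/45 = -0.69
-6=-6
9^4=6561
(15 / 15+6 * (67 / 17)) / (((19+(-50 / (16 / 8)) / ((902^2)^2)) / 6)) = 554715330867808 / 71270108142381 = 7.78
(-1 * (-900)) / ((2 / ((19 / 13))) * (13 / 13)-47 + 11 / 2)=-1368 / 61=-22.43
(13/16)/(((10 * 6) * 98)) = 13/94080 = 0.00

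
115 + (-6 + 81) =190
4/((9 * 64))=1/144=0.01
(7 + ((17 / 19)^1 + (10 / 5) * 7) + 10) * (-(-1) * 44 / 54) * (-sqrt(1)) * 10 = -44440 / 171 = -259.88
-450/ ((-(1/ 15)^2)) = 101250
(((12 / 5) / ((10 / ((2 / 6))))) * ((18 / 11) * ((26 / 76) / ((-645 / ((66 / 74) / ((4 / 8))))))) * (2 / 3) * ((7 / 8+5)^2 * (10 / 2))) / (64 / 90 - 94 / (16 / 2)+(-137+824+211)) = -59643 / 3712423490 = -0.00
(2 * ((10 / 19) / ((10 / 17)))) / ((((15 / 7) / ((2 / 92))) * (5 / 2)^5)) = 3808 / 20484375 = 0.00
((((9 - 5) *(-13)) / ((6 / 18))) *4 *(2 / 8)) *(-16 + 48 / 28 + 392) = -412464 / 7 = -58923.43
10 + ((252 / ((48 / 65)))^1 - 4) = 347.25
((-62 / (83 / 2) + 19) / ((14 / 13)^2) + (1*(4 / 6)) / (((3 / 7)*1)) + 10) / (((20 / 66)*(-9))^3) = -1038681787 / 790624800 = -1.31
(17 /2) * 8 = 68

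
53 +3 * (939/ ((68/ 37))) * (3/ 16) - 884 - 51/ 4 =-556.35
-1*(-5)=5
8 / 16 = 1 / 2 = 0.50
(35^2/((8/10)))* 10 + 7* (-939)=17479/2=8739.50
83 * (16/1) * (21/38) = 13944/19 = 733.89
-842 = -842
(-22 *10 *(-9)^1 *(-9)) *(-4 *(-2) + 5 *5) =-588060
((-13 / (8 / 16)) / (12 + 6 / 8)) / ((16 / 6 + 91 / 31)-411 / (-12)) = -0.05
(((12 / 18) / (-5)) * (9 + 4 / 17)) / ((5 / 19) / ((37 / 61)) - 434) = 0.00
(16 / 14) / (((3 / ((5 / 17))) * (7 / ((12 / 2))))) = 0.10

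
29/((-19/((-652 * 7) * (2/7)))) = 37816/19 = 1990.32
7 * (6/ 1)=42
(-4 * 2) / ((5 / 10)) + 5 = -11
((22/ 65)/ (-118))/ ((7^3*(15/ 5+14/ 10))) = -1/ 526162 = -0.00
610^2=372100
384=384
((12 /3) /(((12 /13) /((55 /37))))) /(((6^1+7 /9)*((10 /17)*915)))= 2431 /1376770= 0.00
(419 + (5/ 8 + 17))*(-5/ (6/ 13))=-4730.10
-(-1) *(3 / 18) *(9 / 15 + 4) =23 / 30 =0.77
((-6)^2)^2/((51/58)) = 25056/17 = 1473.88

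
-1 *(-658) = 658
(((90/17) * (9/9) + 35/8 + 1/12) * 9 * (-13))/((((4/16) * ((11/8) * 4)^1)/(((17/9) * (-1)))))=51727/33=1567.48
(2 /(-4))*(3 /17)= -3 /34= -0.09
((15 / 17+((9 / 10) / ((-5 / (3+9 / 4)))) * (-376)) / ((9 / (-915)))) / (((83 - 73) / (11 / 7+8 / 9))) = -47711821 / 5355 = -8909.77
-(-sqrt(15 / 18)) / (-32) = -sqrt(30) / 192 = -0.03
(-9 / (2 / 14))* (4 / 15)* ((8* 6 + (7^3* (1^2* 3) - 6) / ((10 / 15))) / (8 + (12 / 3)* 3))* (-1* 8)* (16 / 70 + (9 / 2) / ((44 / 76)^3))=8286784038 / 33275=249039.34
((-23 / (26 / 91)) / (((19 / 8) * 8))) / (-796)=161 / 30248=0.01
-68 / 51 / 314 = -2 / 471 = -0.00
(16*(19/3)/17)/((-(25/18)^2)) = -32832/10625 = -3.09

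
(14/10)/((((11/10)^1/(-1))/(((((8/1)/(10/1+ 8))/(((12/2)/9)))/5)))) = -28/165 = -0.17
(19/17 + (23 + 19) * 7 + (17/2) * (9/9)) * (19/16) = 196137/544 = 360.55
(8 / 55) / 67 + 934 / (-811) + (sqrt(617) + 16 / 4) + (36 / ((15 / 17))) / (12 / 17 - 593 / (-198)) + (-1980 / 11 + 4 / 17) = -104988087837682 / 632879068415 + sqrt(617) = -141.05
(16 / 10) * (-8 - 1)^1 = -72 / 5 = -14.40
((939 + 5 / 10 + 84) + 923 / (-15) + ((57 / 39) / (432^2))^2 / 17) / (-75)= -481283132271134477 / 37523373907968000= -12.83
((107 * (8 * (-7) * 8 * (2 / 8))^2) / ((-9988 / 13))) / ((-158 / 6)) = 13086528 / 197263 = 66.34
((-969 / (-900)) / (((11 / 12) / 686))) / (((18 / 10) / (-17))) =-3766826 / 495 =-7609.75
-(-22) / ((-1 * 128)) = -11 / 64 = -0.17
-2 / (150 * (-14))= 1 / 1050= 0.00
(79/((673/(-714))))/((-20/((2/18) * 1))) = 9401/20190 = 0.47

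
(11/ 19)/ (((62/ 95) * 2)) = 0.44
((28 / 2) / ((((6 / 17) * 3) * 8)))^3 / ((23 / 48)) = 1685159 / 178848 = 9.42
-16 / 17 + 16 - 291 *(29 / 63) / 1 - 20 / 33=-119.50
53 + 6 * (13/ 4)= 145/ 2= 72.50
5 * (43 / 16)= 215 / 16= 13.44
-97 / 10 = -9.70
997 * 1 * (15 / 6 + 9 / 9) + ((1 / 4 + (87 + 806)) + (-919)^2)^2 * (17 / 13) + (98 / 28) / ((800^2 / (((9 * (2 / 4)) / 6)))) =62215573277161280273 / 66560000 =934729165822.74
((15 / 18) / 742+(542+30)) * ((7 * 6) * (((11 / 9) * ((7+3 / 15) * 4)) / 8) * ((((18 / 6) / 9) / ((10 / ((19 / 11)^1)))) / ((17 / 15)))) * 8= 11384572 / 265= 42960.65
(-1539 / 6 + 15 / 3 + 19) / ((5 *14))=-93 / 28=-3.32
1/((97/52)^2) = 2704/9409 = 0.29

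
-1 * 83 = -83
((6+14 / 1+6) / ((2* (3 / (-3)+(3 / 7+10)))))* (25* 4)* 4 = 18200 / 33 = 551.52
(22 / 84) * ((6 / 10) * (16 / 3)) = 88 / 105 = 0.84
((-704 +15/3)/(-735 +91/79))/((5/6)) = 165663/144935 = 1.14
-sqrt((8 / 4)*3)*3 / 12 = -sqrt(6) / 4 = -0.61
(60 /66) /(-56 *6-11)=-10 /3817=-0.00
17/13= 1.31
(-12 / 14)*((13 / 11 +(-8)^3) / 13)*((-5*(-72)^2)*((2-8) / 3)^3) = 6990935040 / 1001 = 6983951.09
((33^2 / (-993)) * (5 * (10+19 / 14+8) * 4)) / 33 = -29810 / 2317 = -12.87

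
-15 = -15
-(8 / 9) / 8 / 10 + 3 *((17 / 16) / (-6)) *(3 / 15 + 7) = -1381 / 360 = -3.84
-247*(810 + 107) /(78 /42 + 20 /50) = -7927465 /79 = -100347.66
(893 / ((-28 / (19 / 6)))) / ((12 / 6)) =-16967 / 336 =-50.50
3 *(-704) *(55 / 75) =-7744 / 5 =-1548.80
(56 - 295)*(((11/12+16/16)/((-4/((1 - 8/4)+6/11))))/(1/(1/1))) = -52.05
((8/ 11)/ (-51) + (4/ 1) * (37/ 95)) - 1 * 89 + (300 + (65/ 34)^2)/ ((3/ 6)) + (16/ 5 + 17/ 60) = 1896603443/ 3624060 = 523.34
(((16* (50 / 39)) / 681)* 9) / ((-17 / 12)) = -9600 / 50167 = -0.19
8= 8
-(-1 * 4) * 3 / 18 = 2 / 3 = 0.67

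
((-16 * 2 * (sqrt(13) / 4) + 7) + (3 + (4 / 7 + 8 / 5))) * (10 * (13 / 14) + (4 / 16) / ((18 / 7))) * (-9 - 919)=-77896088 / 735 + 4388512 * sqrt(13) / 63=145177.74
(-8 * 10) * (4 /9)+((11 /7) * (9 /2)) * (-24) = -12932 /63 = -205.27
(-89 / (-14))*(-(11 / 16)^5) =-14333539 / 14680064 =-0.98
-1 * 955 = -955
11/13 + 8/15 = 269/195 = 1.38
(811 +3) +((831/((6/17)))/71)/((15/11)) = 1785619/2130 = 838.32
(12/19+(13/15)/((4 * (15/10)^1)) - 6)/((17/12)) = -17866/4845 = -3.69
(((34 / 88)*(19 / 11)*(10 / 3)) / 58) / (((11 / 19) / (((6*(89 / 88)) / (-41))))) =-0.01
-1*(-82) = 82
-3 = -3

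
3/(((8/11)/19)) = 78.38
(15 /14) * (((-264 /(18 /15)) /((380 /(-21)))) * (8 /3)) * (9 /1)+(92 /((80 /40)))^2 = 46144 /19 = 2428.63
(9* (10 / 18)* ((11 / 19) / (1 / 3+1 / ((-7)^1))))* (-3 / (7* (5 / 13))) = -1287 / 76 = -16.93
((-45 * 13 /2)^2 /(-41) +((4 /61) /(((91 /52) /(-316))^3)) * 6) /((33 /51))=-135249690279003 /37745092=-3583239.12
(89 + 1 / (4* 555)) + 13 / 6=202391 / 2220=91.17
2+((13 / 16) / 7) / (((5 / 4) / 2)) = 153 / 70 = 2.19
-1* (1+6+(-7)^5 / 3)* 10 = 167860 / 3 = 55953.33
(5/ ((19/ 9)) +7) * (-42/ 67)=-7476/ 1273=-5.87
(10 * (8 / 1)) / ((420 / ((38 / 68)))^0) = 80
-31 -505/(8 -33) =-10.80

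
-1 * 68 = -68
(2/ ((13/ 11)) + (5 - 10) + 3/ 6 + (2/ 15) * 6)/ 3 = -87/ 130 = -0.67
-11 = -11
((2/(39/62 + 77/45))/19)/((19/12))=0.03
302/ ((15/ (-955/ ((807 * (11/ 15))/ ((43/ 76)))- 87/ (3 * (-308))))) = -97323728/ 5903205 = -16.49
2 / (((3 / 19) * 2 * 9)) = 19 / 27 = 0.70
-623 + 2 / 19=-11835 / 19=-622.89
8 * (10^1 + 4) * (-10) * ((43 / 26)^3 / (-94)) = 53.90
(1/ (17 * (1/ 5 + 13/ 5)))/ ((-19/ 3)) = -15/ 4522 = -0.00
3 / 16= 0.19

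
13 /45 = 0.29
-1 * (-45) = 45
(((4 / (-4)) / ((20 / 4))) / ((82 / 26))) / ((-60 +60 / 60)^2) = -13 / 713605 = -0.00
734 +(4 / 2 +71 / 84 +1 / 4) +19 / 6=31091 / 42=740.26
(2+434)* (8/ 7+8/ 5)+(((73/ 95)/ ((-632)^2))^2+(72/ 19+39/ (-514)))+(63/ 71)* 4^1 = 221270903304437761848001/ 183909869309305753600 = 1203.15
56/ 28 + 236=238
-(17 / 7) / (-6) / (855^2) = 17 / 30703050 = 0.00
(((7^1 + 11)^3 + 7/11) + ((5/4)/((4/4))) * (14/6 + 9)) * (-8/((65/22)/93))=-95700472/65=-1472314.95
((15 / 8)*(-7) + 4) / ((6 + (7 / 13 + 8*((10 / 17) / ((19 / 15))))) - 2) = -306527 / 277256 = -1.11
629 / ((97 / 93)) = 58497 / 97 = 603.06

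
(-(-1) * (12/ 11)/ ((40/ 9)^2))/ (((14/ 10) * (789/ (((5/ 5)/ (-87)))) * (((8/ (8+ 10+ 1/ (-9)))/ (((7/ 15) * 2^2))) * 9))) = -161/ 604058400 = -0.00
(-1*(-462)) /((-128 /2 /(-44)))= 2541 /8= 317.62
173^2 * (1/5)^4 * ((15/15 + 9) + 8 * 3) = 1017586/625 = 1628.14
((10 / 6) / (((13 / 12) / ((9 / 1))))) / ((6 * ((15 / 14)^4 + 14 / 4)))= 1152480 / 2406053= 0.48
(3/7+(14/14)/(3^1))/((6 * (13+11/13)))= 26/2835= 0.01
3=3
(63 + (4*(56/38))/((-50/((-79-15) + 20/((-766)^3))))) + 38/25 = 2017547744197/26686396325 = 75.60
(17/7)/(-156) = -17/1092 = -0.02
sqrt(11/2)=sqrt(22)/2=2.35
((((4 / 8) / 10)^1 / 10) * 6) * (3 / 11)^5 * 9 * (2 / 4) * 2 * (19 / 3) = 0.00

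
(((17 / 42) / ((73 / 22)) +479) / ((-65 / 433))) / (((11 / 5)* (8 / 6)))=-159017951 / 146146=-1088.08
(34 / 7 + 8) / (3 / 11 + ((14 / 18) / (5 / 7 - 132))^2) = 33862673295 / 718391569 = 47.14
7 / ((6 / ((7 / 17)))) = 49 / 102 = 0.48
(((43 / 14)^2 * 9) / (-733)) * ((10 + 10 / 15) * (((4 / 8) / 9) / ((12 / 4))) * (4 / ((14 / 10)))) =-0.07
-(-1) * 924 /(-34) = -27.18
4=4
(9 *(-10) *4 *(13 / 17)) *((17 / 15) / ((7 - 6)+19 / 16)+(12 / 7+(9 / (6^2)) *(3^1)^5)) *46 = -474559644 / 595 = -797579.23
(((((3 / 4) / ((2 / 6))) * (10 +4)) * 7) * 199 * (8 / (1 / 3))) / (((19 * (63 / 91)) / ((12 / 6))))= 3042312 / 19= 160121.68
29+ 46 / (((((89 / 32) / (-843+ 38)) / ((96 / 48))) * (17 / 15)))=-35504923 / 1513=-23466.57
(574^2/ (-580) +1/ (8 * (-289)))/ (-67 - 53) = 63479091/ 13409600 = 4.73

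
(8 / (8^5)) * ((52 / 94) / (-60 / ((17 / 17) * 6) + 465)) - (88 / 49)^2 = -3727031977 / 1155553280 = -3.23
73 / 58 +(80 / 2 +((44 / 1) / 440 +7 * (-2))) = 3967 / 145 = 27.36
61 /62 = 0.98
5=5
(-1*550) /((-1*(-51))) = -550 /51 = -10.78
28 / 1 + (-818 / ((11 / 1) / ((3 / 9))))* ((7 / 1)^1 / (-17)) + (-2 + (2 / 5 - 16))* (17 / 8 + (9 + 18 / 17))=-176.23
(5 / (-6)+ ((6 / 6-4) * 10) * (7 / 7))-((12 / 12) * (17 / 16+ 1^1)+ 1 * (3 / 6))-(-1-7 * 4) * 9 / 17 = -14723 / 816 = -18.04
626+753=1379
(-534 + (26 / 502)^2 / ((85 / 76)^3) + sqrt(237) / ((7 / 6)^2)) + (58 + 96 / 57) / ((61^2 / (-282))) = -527.21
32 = 32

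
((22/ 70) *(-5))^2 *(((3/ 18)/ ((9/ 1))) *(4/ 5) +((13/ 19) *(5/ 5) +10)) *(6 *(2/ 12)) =3320603/ 125685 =26.42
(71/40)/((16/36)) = 639/160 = 3.99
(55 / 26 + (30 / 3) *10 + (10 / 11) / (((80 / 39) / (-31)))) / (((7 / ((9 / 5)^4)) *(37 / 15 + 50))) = 1990010349 / 787787000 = 2.53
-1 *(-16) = 16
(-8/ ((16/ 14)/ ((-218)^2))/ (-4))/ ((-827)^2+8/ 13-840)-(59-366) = 389613118/ 1268595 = 307.12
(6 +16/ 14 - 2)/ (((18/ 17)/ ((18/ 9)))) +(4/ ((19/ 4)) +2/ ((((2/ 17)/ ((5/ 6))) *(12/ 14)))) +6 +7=191923/ 4788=40.08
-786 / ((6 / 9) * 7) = -1179 / 7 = -168.43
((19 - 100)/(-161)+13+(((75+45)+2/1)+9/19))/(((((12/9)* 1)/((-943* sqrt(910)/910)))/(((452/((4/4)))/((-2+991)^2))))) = -5781330747* sqrt(910)/118381984630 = -1.47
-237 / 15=-79 / 5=-15.80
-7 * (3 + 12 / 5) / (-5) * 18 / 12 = 567 / 50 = 11.34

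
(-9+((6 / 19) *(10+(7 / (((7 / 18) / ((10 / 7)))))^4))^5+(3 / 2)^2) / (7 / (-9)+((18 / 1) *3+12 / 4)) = 144141990513204301076822222755389281526683757 / 161499546986366690024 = 892522568656940801920008.10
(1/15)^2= 1/225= 0.00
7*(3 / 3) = 7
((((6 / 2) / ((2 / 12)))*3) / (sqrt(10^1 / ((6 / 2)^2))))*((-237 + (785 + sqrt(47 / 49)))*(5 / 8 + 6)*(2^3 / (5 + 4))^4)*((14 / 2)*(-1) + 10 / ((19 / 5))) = -508125.90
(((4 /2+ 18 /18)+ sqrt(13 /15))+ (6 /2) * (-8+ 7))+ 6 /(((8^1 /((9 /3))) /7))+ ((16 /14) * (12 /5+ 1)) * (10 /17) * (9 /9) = sqrt(195) /15+ 505 /28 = 18.97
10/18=5/9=0.56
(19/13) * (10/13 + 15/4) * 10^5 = 111625000/169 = 660502.96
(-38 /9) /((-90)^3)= 19 /3280500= 0.00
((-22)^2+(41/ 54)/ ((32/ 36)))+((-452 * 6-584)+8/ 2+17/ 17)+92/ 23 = -134503/ 48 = -2802.15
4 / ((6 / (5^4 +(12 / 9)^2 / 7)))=78782 / 189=416.84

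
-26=-26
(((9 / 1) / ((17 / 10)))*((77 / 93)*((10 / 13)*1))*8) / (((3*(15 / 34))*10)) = 2464 / 1209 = 2.04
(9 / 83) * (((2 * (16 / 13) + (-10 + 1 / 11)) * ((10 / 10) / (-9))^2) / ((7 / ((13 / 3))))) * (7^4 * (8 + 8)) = -237.10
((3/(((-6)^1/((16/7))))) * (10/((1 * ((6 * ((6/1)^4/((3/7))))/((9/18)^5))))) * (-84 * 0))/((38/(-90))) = 0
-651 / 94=-6.93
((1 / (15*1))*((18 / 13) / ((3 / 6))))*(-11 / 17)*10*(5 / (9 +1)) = -132 / 221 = -0.60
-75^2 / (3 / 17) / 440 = -6375 / 88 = -72.44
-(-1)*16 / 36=4 / 9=0.44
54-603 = -549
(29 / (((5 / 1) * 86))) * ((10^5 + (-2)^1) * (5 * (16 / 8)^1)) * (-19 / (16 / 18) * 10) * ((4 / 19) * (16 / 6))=-347993040 / 43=-8092861.40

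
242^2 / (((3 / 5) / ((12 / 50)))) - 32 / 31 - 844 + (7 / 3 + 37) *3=3518278 / 155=22698.57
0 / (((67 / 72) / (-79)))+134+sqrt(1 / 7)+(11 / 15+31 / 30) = sqrt(7) / 7+4073 / 30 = 136.14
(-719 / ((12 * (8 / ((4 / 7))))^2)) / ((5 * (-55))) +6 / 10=4657679 / 7761600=0.60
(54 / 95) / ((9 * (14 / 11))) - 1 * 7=-4622 / 665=-6.95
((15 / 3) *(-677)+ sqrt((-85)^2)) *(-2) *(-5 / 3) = -11000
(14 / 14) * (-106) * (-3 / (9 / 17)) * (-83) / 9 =-149566 / 27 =-5539.48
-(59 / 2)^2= -3481 / 4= -870.25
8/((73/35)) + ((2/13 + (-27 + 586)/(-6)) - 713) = -4567597/5694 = -802.18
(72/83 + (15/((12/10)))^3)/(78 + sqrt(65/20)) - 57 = -4959348/155293 - 1297451 * sqrt(13)/8075236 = -32.51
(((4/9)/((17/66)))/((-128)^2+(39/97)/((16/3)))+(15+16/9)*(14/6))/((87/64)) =29242783267136/1015419718305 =28.80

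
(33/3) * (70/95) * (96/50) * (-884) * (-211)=1378785408/475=2902706.12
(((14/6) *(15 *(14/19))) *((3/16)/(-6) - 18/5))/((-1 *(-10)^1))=-9.36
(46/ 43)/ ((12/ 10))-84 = -10721/ 129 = -83.11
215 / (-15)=-43 / 3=-14.33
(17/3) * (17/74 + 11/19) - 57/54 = 22315/6327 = 3.53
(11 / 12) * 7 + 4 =125 / 12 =10.42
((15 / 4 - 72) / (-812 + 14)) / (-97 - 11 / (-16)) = -26 / 29279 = -0.00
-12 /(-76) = 3 /19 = 0.16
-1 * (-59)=59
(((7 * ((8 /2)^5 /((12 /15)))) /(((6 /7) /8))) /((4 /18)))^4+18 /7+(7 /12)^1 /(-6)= 10107872070905930711041247 /504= 20055301727987957760002.47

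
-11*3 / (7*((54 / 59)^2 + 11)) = -114873 / 288449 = -0.40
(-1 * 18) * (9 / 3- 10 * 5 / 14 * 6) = 2322 / 7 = 331.71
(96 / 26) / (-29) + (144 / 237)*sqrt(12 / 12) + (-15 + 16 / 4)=-313309 / 29783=-10.52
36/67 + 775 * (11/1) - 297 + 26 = 553054/67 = 8254.54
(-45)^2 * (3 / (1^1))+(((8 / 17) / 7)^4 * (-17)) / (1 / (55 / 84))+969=7044.00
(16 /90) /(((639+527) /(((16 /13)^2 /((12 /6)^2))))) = 256 /4433715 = 0.00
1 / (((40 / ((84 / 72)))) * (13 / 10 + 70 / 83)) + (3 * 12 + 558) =25362005 / 42696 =594.01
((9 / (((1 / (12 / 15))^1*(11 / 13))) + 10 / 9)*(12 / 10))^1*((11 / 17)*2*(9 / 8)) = 7143 / 425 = 16.81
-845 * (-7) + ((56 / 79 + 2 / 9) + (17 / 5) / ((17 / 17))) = 21043222 / 3555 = 5919.33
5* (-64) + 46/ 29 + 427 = 3149/ 29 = 108.59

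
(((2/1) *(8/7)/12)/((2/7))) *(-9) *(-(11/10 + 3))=24.60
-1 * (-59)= 59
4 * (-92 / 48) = -23 / 3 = -7.67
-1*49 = -49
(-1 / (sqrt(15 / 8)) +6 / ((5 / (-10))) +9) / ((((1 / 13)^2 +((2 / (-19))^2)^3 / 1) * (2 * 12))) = -7950753889 / 376453576-7950753889 * sqrt(30) / 8470205460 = -26.26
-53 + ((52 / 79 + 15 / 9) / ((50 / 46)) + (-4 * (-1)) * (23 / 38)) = -5453138 / 112575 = -48.44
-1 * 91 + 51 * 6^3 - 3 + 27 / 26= 283999 / 26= 10923.04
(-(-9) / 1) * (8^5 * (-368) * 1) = -108527616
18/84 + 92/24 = 85/21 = 4.05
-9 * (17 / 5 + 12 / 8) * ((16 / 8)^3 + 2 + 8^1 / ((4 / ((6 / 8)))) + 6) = -3087 / 4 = -771.75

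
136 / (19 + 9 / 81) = 306 / 43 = 7.12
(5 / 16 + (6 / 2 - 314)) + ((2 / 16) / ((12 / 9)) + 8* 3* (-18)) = -23763 / 32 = -742.59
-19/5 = -3.80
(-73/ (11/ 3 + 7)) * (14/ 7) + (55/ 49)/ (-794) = -4260647/ 311248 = -13.69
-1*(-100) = 100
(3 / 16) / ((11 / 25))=75 / 176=0.43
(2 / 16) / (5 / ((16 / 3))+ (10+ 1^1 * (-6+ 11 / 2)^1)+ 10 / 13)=26 / 2331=0.01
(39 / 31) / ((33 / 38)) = 494 / 341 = 1.45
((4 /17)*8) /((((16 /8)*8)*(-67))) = -2 /1139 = -0.00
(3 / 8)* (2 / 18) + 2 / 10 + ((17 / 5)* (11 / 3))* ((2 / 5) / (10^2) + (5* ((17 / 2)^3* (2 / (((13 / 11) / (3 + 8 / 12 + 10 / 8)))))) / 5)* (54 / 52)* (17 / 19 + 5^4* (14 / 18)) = 238726352423707 / 7410000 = 32216781.70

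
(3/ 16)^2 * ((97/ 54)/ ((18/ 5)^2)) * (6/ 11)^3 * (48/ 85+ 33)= 153745/ 5792512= 0.03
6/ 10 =3/ 5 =0.60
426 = 426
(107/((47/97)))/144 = 1.53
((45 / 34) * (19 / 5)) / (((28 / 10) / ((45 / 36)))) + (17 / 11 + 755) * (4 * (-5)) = -316854735 / 20944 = -15128.66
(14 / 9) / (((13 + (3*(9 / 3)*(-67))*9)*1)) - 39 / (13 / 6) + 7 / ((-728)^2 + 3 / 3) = -232419981344 / 12912024555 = -18.00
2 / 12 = 1 / 6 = 0.17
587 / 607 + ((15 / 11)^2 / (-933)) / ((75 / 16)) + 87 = 2009335164 / 22842017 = 87.97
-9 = -9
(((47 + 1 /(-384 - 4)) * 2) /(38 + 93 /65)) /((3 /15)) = 5926375 /497222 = 11.92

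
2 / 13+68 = 886 / 13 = 68.15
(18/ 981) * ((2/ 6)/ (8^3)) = 1/ 83712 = 0.00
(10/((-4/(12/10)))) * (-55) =165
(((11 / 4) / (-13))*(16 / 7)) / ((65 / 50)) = -440 / 1183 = -0.37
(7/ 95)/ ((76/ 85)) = 119/ 1444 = 0.08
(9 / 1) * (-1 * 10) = -90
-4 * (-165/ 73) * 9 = 81.37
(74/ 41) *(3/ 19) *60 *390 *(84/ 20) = 21818160/ 779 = 28007.91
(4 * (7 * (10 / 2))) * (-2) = -280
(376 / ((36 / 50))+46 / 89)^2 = 273256.14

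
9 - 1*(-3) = 12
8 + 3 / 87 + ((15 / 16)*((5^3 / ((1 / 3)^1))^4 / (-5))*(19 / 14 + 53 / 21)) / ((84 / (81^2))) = -1123971783376.95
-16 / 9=-1.78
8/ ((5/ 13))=104/ 5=20.80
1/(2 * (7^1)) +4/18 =0.29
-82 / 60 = -41 / 30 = -1.37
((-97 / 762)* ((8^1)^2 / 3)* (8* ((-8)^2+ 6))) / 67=-1738240 / 76581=-22.70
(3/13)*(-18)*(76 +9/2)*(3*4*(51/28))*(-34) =3230442/13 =248495.54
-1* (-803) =803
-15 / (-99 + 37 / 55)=825 / 5408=0.15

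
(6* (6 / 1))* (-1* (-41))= 1476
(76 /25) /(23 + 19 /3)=57 /550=0.10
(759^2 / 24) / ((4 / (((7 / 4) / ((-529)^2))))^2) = 17787 / 303177500672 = 0.00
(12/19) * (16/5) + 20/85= 3644/1615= 2.26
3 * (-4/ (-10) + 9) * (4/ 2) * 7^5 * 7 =33177018/ 5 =6635403.60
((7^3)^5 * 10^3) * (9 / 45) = 949512301988600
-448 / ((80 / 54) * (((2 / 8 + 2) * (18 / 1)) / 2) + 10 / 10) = -448 / 31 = -14.45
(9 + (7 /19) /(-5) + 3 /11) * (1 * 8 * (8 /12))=153808 /3135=49.06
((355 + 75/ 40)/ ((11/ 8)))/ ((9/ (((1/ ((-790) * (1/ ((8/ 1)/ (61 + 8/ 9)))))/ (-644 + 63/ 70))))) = 22840/ 3112816223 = 0.00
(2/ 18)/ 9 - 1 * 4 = -323/ 81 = -3.99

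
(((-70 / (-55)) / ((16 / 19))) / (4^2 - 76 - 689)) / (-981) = 19 / 9237096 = 0.00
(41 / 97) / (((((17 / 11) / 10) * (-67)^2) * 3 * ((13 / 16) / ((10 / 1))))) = 721600 / 288692079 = 0.00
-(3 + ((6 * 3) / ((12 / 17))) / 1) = -57 / 2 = -28.50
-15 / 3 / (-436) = 5 / 436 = 0.01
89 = 89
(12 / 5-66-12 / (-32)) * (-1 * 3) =7587 / 40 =189.68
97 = 97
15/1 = 15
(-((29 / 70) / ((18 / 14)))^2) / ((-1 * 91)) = 841 / 737100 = 0.00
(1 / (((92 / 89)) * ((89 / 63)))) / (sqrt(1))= 63 / 92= 0.68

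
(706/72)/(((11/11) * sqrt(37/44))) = 353 * sqrt(407)/666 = 10.69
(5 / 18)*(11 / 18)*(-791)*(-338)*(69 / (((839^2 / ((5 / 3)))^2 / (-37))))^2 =3327859750840625 / 357975422729020341849826098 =0.00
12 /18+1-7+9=11 /3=3.67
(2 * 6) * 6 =72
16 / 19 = 0.84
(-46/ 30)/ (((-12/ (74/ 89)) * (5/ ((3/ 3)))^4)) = 851/ 5006250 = 0.00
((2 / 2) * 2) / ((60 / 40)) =4 / 3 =1.33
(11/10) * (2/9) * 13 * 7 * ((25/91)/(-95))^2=55/295659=0.00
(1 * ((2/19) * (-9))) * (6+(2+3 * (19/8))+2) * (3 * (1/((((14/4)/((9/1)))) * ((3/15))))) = -166455/266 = -625.77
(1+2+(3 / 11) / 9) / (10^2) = 1 / 33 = 0.03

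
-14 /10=-7 /5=-1.40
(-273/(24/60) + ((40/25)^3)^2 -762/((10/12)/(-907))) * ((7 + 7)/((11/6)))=1087662288846/171875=6328216.95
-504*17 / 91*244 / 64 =-9333 / 26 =-358.96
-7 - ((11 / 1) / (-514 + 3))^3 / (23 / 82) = -21482576649 / 3068955113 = -7.00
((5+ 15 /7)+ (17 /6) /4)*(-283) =-2221.89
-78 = -78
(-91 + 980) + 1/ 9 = 8002/ 9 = 889.11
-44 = -44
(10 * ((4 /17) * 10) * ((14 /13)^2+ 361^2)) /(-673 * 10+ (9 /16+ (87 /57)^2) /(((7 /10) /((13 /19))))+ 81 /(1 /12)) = -3383870968912000 /6351010725111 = -532.81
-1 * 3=-3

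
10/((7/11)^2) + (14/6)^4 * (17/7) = 383729/3969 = 96.68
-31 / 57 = -0.54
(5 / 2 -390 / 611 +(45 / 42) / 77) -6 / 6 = 22182 / 25333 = 0.88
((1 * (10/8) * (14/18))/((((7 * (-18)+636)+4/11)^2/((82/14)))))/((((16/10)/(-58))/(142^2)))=-18131090725/1134611856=-15.98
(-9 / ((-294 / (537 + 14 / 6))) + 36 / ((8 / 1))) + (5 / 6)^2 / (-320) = 2371723 / 112896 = 21.01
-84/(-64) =21/16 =1.31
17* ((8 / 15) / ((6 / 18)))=136 / 5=27.20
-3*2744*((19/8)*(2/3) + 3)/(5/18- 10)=3880.80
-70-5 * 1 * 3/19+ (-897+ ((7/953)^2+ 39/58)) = -967935494469/1000846318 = -967.12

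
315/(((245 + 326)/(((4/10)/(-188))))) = -63/53674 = -0.00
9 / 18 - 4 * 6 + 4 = -39 / 2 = -19.50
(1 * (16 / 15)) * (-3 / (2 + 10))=-0.27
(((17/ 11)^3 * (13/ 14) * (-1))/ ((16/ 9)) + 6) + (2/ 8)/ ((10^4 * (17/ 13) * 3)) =77395362371/ 19006680000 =4.07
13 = 13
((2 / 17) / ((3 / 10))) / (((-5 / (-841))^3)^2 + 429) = 0.00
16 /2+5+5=18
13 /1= 13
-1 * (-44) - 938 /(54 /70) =-31642 /27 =-1171.93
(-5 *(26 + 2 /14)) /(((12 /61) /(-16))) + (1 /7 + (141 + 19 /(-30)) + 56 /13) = 29419151 /2730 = 10776.25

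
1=1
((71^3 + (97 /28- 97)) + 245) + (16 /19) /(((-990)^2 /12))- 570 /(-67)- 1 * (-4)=358074.97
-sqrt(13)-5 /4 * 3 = -7.36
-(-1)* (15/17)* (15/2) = 225/34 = 6.62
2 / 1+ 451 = 453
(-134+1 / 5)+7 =-634 / 5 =-126.80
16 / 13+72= 952 / 13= 73.23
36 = 36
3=3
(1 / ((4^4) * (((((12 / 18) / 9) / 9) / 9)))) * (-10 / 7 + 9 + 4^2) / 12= 120285 / 14336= 8.39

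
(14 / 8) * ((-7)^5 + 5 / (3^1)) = -88228 / 3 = -29409.33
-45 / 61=-0.74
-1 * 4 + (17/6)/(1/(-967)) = -16463/6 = -2743.83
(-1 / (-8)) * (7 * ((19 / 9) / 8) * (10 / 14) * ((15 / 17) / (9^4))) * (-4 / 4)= -475 / 21415104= -0.00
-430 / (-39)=430 / 39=11.03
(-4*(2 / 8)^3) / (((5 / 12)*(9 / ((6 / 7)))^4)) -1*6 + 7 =324131 / 324135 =1.00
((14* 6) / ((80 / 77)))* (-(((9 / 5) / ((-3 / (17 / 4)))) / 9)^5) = 765302923 / 5184000000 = 0.15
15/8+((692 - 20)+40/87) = 469337/696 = 674.33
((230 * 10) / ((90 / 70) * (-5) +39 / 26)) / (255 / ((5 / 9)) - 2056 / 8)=-700 / 303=-2.31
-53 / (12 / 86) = -2279 / 6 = -379.83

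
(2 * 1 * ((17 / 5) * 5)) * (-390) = -13260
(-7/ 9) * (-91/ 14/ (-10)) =-91/ 180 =-0.51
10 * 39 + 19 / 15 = 5869 / 15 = 391.27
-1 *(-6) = 6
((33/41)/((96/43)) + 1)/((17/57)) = 5985/1312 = 4.56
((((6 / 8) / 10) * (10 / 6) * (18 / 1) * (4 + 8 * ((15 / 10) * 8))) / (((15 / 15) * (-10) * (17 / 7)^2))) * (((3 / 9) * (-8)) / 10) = 294 / 289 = 1.02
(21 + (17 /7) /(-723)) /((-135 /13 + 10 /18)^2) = 121220658 /557764375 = 0.22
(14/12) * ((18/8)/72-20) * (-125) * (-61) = -11368875/64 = -177638.67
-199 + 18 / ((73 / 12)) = -196.04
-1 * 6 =-6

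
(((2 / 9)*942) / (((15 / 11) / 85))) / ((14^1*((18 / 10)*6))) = 146795 / 1701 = 86.30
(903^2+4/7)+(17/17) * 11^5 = 6835224/7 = 976460.57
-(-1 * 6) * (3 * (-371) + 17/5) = -33288/5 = -6657.60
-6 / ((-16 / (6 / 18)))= 1 / 8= 0.12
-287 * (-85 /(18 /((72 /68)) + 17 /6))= 1230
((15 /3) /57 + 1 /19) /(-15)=-8 /855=-0.01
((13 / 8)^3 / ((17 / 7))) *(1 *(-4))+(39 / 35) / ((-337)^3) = -20600883478409 / 2914852868480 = -7.07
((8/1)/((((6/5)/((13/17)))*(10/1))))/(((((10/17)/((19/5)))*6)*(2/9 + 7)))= 19/250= 0.08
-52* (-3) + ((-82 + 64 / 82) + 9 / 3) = 3189 / 41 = 77.78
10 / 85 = 2 / 17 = 0.12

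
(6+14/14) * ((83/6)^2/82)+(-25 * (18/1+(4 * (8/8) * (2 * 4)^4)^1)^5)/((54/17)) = -82740247545214884408485731/8856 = -9342846380444318474309.59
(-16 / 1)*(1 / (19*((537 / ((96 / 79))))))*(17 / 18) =-0.00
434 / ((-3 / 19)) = -2748.67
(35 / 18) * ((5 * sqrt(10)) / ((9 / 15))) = 875 * sqrt(10) / 54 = 51.24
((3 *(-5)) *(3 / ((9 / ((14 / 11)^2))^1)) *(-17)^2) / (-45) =56644 / 1089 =52.01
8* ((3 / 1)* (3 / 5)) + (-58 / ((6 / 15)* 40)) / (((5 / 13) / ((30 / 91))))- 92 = -11299 / 140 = -80.71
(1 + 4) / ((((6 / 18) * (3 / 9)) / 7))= 315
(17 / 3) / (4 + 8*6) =17 / 156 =0.11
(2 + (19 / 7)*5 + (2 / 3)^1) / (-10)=-341 / 210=-1.62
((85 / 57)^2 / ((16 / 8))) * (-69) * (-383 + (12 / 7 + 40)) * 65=25804484875 / 15162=1701918.27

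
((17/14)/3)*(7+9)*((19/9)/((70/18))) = 2584/735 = 3.52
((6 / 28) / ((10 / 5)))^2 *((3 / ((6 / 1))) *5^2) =225 / 1568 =0.14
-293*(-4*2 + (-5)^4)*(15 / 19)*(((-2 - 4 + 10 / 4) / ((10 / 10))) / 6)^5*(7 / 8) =106343519345 / 12607488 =8434.95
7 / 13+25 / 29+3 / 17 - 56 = -348797 / 6409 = -54.42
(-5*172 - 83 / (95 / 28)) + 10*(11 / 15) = -249982 / 285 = -877.13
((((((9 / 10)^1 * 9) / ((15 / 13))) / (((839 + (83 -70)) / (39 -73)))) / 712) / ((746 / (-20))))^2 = 3956121 / 35554481396281600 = 0.00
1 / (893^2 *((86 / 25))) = 25 / 68580614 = 0.00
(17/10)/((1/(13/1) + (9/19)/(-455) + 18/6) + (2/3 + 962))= 88179/50093066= 0.00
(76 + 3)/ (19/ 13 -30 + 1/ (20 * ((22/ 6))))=-225940/ 81581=-2.77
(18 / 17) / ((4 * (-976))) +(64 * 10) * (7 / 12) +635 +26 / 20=502554953 / 497760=1009.63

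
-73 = -73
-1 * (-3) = 3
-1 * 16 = -16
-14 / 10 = -7 / 5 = -1.40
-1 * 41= -41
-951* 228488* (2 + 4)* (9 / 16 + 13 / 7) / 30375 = -103855.65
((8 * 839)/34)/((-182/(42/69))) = -0.66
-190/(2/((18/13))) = -1710/13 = -131.54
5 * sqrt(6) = 12.25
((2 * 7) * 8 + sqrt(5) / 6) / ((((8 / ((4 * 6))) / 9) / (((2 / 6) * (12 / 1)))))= 18 * sqrt(5) + 12096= 12136.25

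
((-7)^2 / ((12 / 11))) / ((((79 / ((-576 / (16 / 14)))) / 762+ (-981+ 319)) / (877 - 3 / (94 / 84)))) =-708860660508 / 11949273185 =-59.32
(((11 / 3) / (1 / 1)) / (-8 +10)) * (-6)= -11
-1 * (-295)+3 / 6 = 591 / 2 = 295.50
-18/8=-2.25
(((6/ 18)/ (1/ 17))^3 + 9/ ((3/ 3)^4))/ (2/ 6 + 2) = 5156/ 63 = 81.84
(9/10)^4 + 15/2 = 81561/10000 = 8.16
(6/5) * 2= 2.40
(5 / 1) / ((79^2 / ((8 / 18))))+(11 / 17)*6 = 3707494 / 954873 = 3.88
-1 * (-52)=52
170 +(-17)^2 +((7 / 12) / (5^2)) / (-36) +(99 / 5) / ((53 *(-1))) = 262517389 / 572400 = 458.63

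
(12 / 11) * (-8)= -8.73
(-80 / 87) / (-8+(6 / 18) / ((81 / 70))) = 3240 / 27173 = 0.12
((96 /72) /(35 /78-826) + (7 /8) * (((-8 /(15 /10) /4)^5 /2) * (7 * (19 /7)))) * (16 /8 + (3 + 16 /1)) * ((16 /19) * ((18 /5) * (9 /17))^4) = -74573636147509248 /9123677438125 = -8173.64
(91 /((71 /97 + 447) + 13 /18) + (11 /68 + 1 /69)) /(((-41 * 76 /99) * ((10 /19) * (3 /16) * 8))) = -15323384329 /1004183122480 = -0.02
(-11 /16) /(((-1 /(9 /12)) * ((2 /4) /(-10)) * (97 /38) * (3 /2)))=-1045 /388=-2.69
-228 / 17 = -13.41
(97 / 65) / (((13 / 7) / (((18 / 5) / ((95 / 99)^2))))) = 3.14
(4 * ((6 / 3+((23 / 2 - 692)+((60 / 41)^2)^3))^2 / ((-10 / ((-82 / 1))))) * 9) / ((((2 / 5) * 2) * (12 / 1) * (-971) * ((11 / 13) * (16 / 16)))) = -1573855363569769328282183391 / 94049030204179993573136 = -16734.41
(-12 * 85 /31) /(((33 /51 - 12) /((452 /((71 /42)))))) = 329182560 /424793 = 774.92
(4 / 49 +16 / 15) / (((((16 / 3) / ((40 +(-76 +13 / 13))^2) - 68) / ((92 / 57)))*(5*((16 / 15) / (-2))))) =24265 / 2373898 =0.01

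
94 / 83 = 1.13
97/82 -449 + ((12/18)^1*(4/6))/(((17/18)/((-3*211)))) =-1039505/1394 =-745.70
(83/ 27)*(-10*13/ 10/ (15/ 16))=-42.63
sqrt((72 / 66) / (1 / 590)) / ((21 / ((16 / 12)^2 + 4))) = 104* sqrt(19470) / 2079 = 6.98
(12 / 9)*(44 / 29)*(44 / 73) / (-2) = -3872 / 6351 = -0.61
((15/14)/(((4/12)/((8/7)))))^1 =180/49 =3.67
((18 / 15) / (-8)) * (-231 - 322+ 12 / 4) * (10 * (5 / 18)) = 1375 / 6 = 229.17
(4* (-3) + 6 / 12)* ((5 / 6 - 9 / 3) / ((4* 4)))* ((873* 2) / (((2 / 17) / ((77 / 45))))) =37964927 / 960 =39546.80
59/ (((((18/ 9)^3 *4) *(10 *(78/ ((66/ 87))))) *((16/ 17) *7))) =11033/ 40535040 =0.00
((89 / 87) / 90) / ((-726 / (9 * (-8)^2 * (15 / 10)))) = -712 / 52635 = -0.01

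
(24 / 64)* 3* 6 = 27 / 4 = 6.75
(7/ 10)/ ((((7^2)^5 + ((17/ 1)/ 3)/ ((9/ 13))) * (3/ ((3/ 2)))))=189/ 152536638880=0.00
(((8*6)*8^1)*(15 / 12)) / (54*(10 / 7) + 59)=3360 / 953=3.53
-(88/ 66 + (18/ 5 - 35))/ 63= 451/ 945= 0.48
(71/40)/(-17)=-71/680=-0.10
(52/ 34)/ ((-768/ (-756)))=819/ 544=1.51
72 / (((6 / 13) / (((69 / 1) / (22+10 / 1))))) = 2691 / 8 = 336.38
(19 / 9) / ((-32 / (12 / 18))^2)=19 / 20736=0.00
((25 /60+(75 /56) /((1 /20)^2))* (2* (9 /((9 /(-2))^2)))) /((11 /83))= 7475810 /2079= 3595.87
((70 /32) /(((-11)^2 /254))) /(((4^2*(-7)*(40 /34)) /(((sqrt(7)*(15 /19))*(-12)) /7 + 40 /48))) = -10795 /371712 + 97155*sqrt(7) /2059904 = 0.10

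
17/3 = 5.67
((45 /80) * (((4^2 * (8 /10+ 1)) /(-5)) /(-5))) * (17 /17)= 81 /125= 0.65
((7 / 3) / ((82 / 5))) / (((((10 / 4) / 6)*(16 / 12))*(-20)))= -21 / 1640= -0.01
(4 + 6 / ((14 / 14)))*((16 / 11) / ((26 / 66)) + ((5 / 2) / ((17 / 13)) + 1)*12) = 386.33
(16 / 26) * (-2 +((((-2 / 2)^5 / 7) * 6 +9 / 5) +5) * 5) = 1552 / 91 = 17.05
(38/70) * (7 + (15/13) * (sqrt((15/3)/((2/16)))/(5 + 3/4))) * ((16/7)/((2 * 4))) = 912 * sqrt(10)/14651 + 38/35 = 1.28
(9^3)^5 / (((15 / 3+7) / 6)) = 205891132094649 / 2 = 102945566047324.50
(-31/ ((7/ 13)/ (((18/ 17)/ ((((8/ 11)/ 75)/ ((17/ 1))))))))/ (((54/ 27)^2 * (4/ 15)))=-44884125/ 448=-100187.78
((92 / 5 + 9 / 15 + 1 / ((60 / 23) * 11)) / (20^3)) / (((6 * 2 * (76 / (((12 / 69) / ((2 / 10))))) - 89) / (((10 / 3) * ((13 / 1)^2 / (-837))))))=-2123147 / 1272510518400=-0.00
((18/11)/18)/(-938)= -1/10318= -0.00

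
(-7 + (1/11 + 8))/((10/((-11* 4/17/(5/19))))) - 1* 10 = -11.07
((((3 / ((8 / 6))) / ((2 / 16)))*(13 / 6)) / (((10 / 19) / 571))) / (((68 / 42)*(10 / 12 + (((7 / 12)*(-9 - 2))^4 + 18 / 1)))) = 46061555904 / 3021203365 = 15.25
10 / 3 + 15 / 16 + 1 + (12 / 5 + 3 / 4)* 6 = 5801 / 240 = 24.17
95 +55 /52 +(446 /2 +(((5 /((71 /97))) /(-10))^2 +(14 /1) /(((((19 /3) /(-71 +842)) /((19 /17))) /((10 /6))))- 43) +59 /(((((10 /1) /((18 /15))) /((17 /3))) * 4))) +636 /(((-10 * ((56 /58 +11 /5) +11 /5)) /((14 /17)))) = 149577497687387 /43336972900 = 3451.50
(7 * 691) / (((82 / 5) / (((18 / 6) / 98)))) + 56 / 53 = 613633 / 60844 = 10.09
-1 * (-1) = 1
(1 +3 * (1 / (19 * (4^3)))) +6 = 8515 / 1216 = 7.00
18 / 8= 9 / 4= 2.25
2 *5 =10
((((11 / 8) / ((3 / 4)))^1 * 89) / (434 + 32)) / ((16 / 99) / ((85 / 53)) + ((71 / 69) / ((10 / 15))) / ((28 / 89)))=884242590 / 12644119897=0.07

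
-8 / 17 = -0.47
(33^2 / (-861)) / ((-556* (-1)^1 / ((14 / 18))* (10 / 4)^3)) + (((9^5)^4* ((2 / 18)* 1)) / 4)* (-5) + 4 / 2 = -14434694885659466073924593 / 8548500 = -1688564647091240109.25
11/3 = 3.67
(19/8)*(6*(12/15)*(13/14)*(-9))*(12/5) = -40014/175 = -228.65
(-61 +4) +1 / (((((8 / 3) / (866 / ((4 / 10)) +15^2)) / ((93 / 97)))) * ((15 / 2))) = 57.57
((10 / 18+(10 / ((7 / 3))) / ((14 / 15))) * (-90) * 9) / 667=-204300 / 32683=-6.25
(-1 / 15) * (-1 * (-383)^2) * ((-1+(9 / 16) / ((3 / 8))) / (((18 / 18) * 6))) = 146689 / 180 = 814.94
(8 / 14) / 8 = 1 / 14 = 0.07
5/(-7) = -5/7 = -0.71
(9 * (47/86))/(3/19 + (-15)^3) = -2679/1838164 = -0.00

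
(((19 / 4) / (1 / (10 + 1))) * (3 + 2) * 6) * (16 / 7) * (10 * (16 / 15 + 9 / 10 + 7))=2248840 / 7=321262.86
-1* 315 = -315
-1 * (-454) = 454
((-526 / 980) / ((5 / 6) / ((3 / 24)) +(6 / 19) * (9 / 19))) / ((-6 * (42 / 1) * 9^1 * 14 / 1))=94943 / 38284233120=0.00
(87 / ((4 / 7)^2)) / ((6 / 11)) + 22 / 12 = 47069 / 96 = 490.30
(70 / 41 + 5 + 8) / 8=603 / 328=1.84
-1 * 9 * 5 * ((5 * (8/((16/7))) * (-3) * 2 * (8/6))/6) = 1050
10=10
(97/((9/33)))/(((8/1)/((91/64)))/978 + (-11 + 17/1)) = 15826811/267250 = 59.22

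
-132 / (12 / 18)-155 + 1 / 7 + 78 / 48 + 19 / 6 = -58475 / 168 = -348.07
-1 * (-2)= 2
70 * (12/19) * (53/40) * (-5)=-5565/19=-292.89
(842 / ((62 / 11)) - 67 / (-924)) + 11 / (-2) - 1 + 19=4639171 / 28644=161.96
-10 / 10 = -1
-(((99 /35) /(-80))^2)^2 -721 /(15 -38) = 31.35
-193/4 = -48.25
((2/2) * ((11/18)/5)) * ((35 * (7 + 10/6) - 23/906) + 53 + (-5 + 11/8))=4686451/108720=43.11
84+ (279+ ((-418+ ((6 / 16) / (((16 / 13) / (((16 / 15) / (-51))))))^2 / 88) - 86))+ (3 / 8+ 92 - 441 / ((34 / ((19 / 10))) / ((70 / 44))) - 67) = -56702534231 / 366220800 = -154.83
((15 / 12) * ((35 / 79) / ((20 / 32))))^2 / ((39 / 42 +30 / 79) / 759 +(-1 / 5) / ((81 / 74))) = -7029099000 / 1620383773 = -4.34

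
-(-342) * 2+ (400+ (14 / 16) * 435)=11717 / 8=1464.62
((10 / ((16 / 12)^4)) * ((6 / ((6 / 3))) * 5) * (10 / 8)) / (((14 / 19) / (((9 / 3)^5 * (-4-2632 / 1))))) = -92419066125 / 1792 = -51573139.58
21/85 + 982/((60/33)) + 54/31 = 2856809/5270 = 542.09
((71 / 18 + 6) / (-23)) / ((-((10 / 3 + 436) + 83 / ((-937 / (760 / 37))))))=6205751 / 6279621276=0.00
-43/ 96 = -0.45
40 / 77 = 0.52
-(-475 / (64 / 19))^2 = -19885.41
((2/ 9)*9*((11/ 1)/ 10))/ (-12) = -11/ 60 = -0.18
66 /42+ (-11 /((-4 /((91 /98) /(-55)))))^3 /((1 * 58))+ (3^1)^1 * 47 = 142.57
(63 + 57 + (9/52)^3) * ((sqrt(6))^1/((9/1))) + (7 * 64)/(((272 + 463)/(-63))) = -192/5 + 5624563 * sqrt(6)/421824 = -5.74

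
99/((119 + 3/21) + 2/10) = 3465/4177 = 0.83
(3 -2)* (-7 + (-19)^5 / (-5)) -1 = 495211.80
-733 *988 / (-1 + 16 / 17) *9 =110803212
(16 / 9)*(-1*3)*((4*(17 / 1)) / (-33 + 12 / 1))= 1088 / 63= 17.27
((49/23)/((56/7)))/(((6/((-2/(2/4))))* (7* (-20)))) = 7/5520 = 0.00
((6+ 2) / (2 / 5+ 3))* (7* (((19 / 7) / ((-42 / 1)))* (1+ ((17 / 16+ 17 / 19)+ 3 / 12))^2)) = -1584375 / 144704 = -10.95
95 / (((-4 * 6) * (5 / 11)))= -209 / 24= -8.71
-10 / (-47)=10 / 47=0.21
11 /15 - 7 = -94 /15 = -6.27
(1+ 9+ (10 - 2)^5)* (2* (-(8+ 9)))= -1114452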